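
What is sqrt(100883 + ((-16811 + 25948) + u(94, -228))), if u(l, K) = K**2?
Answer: 2*sqrt(40501) ≈ 402.50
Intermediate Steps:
sqrt(100883 + ((-16811 + 25948) + u(94, -228))) = sqrt(100883 + ((-16811 + 25948) + (-228)**2)) = sqrt(100883 + (9137 + 51984)) = sqrt(100883 + 61121) = sqrt(162004) = 2*sqrt(40501)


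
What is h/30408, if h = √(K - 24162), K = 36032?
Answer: √11870/30408 ≈ 0.0035829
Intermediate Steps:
h = √11870 (h = √(36032 - 24162) = √11870 ≈ 108.95)
h/30408 = √11870/30408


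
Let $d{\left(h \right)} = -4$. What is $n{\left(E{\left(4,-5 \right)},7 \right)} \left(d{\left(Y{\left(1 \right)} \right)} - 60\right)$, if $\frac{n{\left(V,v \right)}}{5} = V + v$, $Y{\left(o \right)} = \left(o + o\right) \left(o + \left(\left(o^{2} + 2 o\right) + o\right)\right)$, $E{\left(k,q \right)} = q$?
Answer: $-640$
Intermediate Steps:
$Y{\left(o \right)} = 2 o \left(o^{2} + 4 o\right)$ ($Y{\left(o \right)} = 2 o \left(o + \left(o^{2} + 3 o\right)\right) = 2 o \left(o^{2} + 4 o\right)$)
$n{\left(V,v \right)} = 5 V + 5 v$ ($n{\left(V,v \right)} = 5 \left(V + v\right) = 5 V + 5 v$)
$n{\left(E{\left(4,-5 \right)},7 \right)} \left(d{\left(Y{\left(1 \right)} \right)} - 60\right) = \left(5 \left(-5\right) + 5 \cdot 7\right) \left(-4 - 60\right) = \left(-25 + 35\right) \left(-64\right) = 10 \left(-64\right) = -640$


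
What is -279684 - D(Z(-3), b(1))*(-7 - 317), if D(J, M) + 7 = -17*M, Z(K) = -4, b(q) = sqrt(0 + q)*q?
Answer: -287460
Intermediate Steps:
b(q) = q**(3/2) (b(q) = sqrt(q)*q = q**(3/2))
D(J, M) = -7 - 17*M
-279684 - D(Z(-3), b(1))*(-7 - 317) = -279684 - (-7 - 17*1**(3/2))*(-7 - 317) = -279684 - (-7 - 17*1)*(-324) = -279684 - (-7 - 17)*(-324) = -279684 - (-24)*(-324) = -279684 - 1*7776 = -279684 - 7776 = -287460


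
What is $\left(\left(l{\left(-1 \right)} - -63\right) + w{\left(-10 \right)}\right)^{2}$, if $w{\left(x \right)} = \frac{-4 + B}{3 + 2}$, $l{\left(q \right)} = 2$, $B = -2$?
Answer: $\frac{101761}{25} \approx 4070.4$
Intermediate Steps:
$w{\left(x \right)} = - \frac{6}{5}$ ($w{\left(x \right)} = \frac{-4 - 2}{3 + 2} = - \frac{6}{5}$)
$\left(\left(l{\left(-1 \right)} - -63\right) + w{\left(-10 \right)}\right)^{2} = \left(\left(2 - -63\right) - \frac{6}{5}\right)^{2} = \left(\left(2 + 63\right) - \frac{6}{5}\right)^{2} = \left(65 - \frac{6}{5}\right)^{2} = \left(\frac{319}{5}\right)^{2} = \frac{101761}{25}$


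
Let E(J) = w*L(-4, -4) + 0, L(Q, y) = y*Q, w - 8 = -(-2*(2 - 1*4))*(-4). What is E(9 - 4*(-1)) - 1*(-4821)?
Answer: 5205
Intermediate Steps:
w = 24 (w = 8 - (-2*(2 - 1*4))*(-4) = 8 - (-2*(2 - 4))*(-4) = 8 - (-2*(-2))*(-4) = 8 - 4*(-4) = 8 - 1*(-16) = 8 + 16 = 24)
L(Q, y) = Q*y
E(J) = 384 (E(J) = 24*(-4*(-4)) + 0 = 24*16 + 0 = 384 + 0 = 384)
E(9 - 4*(-1)) - 1*(-4821) = 384 - 1*(-4821) = 384 + 4821 = 5205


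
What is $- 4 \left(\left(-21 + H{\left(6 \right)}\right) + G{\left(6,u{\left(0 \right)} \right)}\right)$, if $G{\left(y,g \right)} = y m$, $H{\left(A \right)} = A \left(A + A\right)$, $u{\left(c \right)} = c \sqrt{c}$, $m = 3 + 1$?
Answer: $-300$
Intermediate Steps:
$m = 4$
$u{\left(c \right)} = c^{\frac{3}{2}}$
$H{\left(A \right)} = 2 A^{2}$ ($H{\left(A \right)} = A 2 A = 2 A^{2}$)
$G{\left(y,g \right)} = 4 y$ ($G{\left(y,g \right)} = y 4 = 4 y$)
$- 4 \left(\left(-21 + H{\left(6 \right)}\right) + G{\left(6,u{\left(0 \right)} \right)}\right) = - 4 \left(\left(-21 + 2 \cdot 6^{2}\right) + 4 \cdot 6\right) = - 4 \left(\left(-21 + 2 \cdot 36\right) + 24\right) = - 4 \left(\left(-21 + 72\right) + 24\right) = - 4 \left(51 + 24\right) = \left(-4\right) 75 = -300$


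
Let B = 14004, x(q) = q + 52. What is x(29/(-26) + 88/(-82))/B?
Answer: 53099/14928264 ≈ 0.0035569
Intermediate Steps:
x(q) = 52 + q
x(29/(-26) + 88/(-82))/B = (52 + (29/(-26) + 88/(-82)))/14004 = (52 + (29*(-1/26) + 88*(-1/82)))*(1/14004) = (52 + (-29/26 - 44/41))*(1/14004) = (52 - 2333/1066)*(1/14004) = (53099/1066)*(1/14004) = 53099/14928264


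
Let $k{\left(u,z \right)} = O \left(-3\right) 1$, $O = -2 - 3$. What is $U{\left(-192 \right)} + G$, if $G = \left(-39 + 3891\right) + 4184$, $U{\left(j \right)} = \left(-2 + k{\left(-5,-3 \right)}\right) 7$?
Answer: $8127$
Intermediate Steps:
$O = -5$
$k{\left(u,z \right)} = 15$ ($k{\left(u,z \right)} = \left(-5\right) \left(-3\right) 1 = 15 \cdot 1 = 15$)
$U{\left(j \right)} = 91$ ($U{\left(j \right)} = \left(-2 + 15\right) 7 = 13 \cdot 7 = 91$)
$G = 8036$ ($G = 3852 + 4184 = 8036$)
$U{\left(-192 \right)} + G = 91 + 8036 = 8127$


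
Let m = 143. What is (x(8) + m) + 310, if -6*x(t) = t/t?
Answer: 2717/6 ≈ 452.83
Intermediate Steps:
x(t) = -⅙ (x(t) = -t/(6*t) = -⅙*1 = -⅙)
(x(8) + m) + 310 = (-⅙ + 143) + 310 = 857/6 + 310 = 2717/6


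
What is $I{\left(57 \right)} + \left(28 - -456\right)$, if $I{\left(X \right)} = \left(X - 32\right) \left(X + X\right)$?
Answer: $3334$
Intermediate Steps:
$I{\left(X \right)} = 2 X \left(-32 + X\right)$ ($I{\left(X \right)} = \left(-32 + X\right) 2 X = 2 X \left(-32 + X\right)$)
$I{\left(57 \right)} + \left(28 - -456\right) = 2 \cdot 57 \left(-32 + 57\right) + \left(28 - -456\right) = 2 \cdot 57 \cdot 25 + \left(28 + 456\right) = 2850 + 484 = 3334$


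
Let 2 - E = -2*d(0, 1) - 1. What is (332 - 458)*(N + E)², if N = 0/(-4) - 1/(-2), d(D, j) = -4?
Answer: -5103/2 ≈ -2551.5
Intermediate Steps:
N = ½ (N = 0*(-¼) - 1*(-½) = 0 + ½ = ½ ≈ 0.50000)
E = -5 (E = 2 - (-2*(-4) - 1) = 2 - (8 - 1) = 2 - 1*7 = 2 - 7 = -5)
(332 - 458)*(N + E)² = (332 - 458)*(½ - 5)² = -126*(-9/2)² = -126*81/4 = -5103/2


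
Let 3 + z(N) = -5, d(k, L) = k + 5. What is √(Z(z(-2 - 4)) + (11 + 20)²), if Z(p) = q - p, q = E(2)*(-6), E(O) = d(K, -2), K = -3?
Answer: √957 ≈ 30.935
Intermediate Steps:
d(k, L) = 5 + k
E(O) = 2 (E(O) = 5 - 3 = 2)
z(N) = -8 (z(N) = -3 - 5 = -8)
q = -12 (q = 2*(-6) = -12)
Z(p) = -12 - p
√(Z(z(-2 - 4)) + (11 + 20)²) = √((-12 - 1*(-8)) + (11 + 20)²) = √((-12 + 8) + 31²) = √(-4 + 961) = √957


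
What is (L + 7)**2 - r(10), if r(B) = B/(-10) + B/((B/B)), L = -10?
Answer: 0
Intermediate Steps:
r(B) = 9*B/10 (r(B) = B*(-1/10) + B/1 = -B/10 + B*1 = -B/10 + B = 9*B/10)
(L + 7)**2 - r(10) = (-10 + 7)**2 - 9*10/10 = (-3)**2 - 1*9 = 9 - 9 = 0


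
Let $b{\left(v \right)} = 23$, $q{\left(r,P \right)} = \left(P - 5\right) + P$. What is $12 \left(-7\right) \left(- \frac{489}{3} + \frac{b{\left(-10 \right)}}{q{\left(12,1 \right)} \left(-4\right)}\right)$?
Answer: $13531$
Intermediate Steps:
$q{\left(r,P \right)} = -5 + 2 P$ ($q{\left(r,P \right)} = \left(-5 + P\right) + P = -5 + 2 P$)
$12 \left(-7\right) \left(- \frac{489}{3} + \frac{b{\left(-10 \right)}}{q{\left(12,1 \right)} \left(-4\right)}\right) = 12 \left(-7\right) \left(- \frac{489}{3} + \frac{23}{\left(-5 + 2 \cdot 1\right) \left(-4\right)}\right) = - 84 \left(\left(-489\right) \frac{1}{3} + \frac{23}{\left(-5 + 2\right) \left(-4\right)}\right) = - 84 \left(-163 + \frac{23}{\left(-3\right) \left(-4\right)}\right) = - 84 \left(-163 + \frac{23}{12}\right) = \left(-84\right) \left(- \frac{1933}{12}\right) = 13531$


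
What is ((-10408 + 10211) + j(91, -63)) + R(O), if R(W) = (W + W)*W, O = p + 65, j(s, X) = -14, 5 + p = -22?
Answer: 2677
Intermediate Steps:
p = -27 (p = -5 - 22 = -27)
O = 38 (O = -27 + 65 = 38)
R(W) = 2*W² (R(W) = (2*W)*W = 2*W²)
((-10408 + 10211) + j(91, -63)) + R(O) = ((-10408 + 10211) - 14) + 2*38² = (-197 - 14) + 2*1444 = -211 + 2888 = 2677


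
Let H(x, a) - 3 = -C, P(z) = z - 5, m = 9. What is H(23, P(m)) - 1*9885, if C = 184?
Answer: -10066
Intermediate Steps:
P(z) = -5 + z
H(x, a) = -181 (H(x, a) = 3 - 1*184 = 3 - 184 = -181)
H(23, P(m)) - 1*9885 = -181 - 1*9885 = -181 - 9885 = -10066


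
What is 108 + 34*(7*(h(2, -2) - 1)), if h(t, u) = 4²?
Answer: 3678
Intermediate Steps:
h(t, u) = 16
108 + 34*(7*(h(2, -2) - 1)) = 108 + 34*(7*(16 - 1)) = 108 + 34*(7*15) = 108 + 34*105 = 108 + 3570 = 3678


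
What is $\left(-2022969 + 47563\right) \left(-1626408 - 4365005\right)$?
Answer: $11835473188678$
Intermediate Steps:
$\left(-2022969 + 47563\right) \left(-1626408 - 4365005\right) = - 1975406 \left(-1626408 - 4365005\right) = \left(-1975406\right) \left(-5991413\right) = 11835473188678$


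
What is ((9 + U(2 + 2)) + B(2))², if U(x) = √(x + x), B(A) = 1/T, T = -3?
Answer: 748/9 + 104*√2/3 ≈ 132.14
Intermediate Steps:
B(A) = -⅓ (B(A) = 1/(-3) = -⅓)
U(x) = √2*√x (U(x) = √(2*x) = √2*√x)
((9 + U(2 + 2)) + B(2))² = ((9 + √2*√(2 + 2)) - ⅓)² = ((9 + √2*√4) - ⅓)² = ((9 + √2*2) - ⅓)² = ((9 + 2*√2) - ⅓)² = (26/3 + 2*√2)²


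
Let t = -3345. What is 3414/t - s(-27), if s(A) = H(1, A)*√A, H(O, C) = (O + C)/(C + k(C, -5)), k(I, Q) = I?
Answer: -1138/1115 - 13*I*√3/9 ≈ -1.0206 - 2.5019*I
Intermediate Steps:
H(O, C) = (C + O)/(2*C) (H(O, C) = (O + C)/(C + C) = (C + O)/((2*C)) = (C + O)*(1/(2*C)) = (C + O)/(2*C))
s(A) = (1 + A)/(2*√A) (s(A) = ((A + 1)/(2*A))*√A = ((1 + A)/(2*A))*√A = (1 + A)/(2*√A))
3414/t - s(-27) = 3414/(-3345) - (1 - 27)/(2*√(-27)) = 3414*(-1/3345) - (-I*√3/9)*(-26)/2 = -1138/1115 - 13*I*√3/9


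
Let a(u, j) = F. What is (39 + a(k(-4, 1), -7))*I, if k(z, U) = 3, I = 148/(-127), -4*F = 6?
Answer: -5550/127 ≈ -43.701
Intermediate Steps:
F = -3/2 (F = -¼*6 = -3/2 ≈ -1.5000)
I = -148/127 (I = 148*(-1/127) = -148/127 ≈ -1.1654)
a(u, j) = -3/2
(39 + a(k(-4, 1), -7))*I = (39 - 3/2)*(-148/127) = (75/2)*(-148/127) = -5550/127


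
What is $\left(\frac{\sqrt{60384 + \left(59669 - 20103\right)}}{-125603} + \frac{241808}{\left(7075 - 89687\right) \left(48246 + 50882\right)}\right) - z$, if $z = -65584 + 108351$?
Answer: $- \frac{21889119116595}{511822646} - \frac{5 \sqrt{3998}}{125603} \approx -42767.0$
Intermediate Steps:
$z = 42767$
$\left(\frac{\sqrt{60384 + \left(59669 - 20103\right)}}{-125603} + \frac{241808}{\left(7075 - 89687\right) \left(48246 + 50882\right)}\right) - z = \left(\frac{\sqrt{60384 + \left(59669 - 20103\right)}}{-125603} + \frac{241808}{\left(7075 - 89687\right) \left(48246 + 50882\right)}\right) - 42767 = \left(\sqrt{60384 + 39566} \left(- \frac{1}{125603}\right) + \frac{241808}{\left(-82612\right) 99128}\right) - 42767 = \left(\sqrt{99950} \left(- \frac{1}{125603}\right) + \frac{241808}{-8189162336}\right) - 42767 = \left(5 \sqrt{3998} \left(- \frac{1}{125603}\right) + 241808 \left(- \frac{1}{8189162336}\right)\right) - 42767 = \left(- \frac{5 \sqrt{3998}}{125603} - \frac{15113}{511822646}\right) - 42767 = \left(- \frac{15113}{511822646} - \frac{5 \sqrt{3998}}{125603}\right) - 42767 = - \frac{21889119116595}{511822646} - \frac{5 \sqrt{3998}}{125603}$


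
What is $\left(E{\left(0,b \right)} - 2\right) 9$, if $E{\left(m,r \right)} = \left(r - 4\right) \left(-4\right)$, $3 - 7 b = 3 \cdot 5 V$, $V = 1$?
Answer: $\frac{1314}{7} \approx 187.71$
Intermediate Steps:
$b = - \frac{12}{7}$ ($b = \frac{3}{7} - \frac{3 \cdot 5 \cdot 1}{7} = \frac{3}{7} - \frac{15 \cdot 1}{7} = \frac{3}{7} - \frac{15}{7} = - \frac{12}{7} \approx -1.7143$)
$E{\left(m,r \right)} = 16 - 4 r$ ($E{\left(m,r \right)} = \left(-4 + r\right) \left(-4\right) = 16 - 4 r$)
$\left(E{\left(0,b \right)} - 2\right) 9 = \left(\left(16 - - \frac{48}{7}\right) - 2\right) 9 = \left(\left(16 + \frac{48}{7}\right) - 2\right) 9 = \left(\frac{160}{7} - 2\right) 9 = \frac{146}{7} \cdot 9 = \frac{1314}{7}$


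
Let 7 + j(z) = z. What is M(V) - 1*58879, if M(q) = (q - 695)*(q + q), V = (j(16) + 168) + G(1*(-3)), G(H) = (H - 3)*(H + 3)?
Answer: -242251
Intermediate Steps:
G(H) = (-3 + H)*(3 + H)
j(z) = -7 + z
V = 177 (V = ((-7 + 16) + 168) + (-9 + (1*(-3))²) = (9 + 168) + (-9 + (-3)²) = 177 + (-9 + 9) = 177 + 0 = 177)
M(q) = 2*q*(-695 + q) (M(q) = (-695 + q)*(2*q) = 2*q*(-695 + q))
M(V) - 1*58879 = 2*177*(-695 + 177) - 1*58879 = 2*177*(-518) - 58879 = -183372 - 58879 = -242251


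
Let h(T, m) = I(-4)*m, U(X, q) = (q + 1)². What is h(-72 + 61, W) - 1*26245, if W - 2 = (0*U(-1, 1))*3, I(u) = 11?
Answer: -26223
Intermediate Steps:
U(X, q) = (1 + q)²
W = 2 (W = 2 + (0*(1 + 1)²)*3 = 2 + (0*2²)*3 = 2 + (0*4)*3 = 2 + 0*3 = 2 + 0 = 2)
h(T, m) = 11*m
h(-72 + 61, W) - 1*26245 = 11*2 - 1*26245 = 22 - 26245 = -26223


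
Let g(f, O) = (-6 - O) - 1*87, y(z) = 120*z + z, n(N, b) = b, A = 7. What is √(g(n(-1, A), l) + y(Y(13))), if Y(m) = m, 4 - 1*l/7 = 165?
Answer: √2607 ≈ 51.059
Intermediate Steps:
l = -1127 (l = 28 - 7*165 = 28 - 1155 = -1127)
y(z) = 121*z
g(f, O) = -93 - O (g(f, O) = (-6 - O) - 87 = -93 - O)
√(g(n(-1, A), l) + y(Y(13))) = √((-93 - 1*(-1127)) + 121*13) = √((-93 + 1127) + 1573) = √(1034 + 1573) = √2607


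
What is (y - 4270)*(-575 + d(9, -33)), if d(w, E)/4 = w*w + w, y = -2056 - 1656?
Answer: 1716130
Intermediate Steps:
y = -3712
d(w, E) = 4*w + 4*w**2 (d(w, E) = 4*(w*w + w) = 4*(w**2 + w) = 4*(w + w**2) = 4*w + 4*w**2)
(y - 4270)*(-575 + d(9, -33)) = (-3712 - 4270)*(-575 + 4*9*(1 + 9)) = -7982*(-575 + 4*9*10) = -7982*(-575 + 360) = -7982*(-215) = 1716130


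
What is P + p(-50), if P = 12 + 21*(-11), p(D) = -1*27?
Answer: -246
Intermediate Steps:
p(D) = -27
P = -219 (P = 12 - 231 = -219)
P + p(-50) = -219 - 27 = -246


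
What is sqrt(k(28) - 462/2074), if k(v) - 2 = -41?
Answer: I*sqrt(42178938)/1037 ≈ 6.2628*I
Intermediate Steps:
k(v) = -39 (k(v) = 2 - 41 = -39)
sqrt(k(28) - 462/2074) = sqrt(-39 - 462/2074) = sqrt(-39 - 462*1/2074) = sqrt(-39 - 231/1037) = sqrt(-40674/1037) = I*sqrt(42178938)/1037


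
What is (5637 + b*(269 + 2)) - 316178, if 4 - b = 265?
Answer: -381272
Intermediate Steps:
b = -261 (b = 4 - 1*265 = 4 - 265 = -261)
(5637 + b*(269 + 2)) - 316178 = (5637 - 261*(269 + 2)) - 316178 = (5637 - 261*271) - 316178 = (5637 - 70731) - 316178 = -65094 - 316178 = -381272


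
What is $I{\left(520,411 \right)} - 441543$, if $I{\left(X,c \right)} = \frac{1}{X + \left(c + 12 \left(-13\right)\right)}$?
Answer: $- \frac{342195824}{775} \approx -4.4154 \cdot 10^{5}$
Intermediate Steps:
$I{\left(X,c \right)} = \frac{1}{-156 + X + c}$ ($I{\left(X,c \right)} = \frac{1}{X + \left(c - 156\right)} = \frac{1}{X + \left(-156 + c\right)} = \frac{1}{-156 + X + c}$)
$I{\left(520,411 \right)} - 441543 = \frac{1}{-156 + 520 + 411} - 441543 = \frac{1}{775} - 441543 = - \frac{342195824}{775}$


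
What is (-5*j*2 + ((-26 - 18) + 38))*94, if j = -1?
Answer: 376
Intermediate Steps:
(-5*j*2 + ((-26 - 18) + 38))*94 = (-5*(-1)*2 + ((-26 - 18) + 38))*94 = (5*2 + (-44 + 38))*94 = (10 - 6)*94 = 4*94 = 376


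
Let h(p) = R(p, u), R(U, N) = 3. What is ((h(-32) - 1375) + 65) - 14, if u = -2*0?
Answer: -1321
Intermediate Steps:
u = 0
h(p) = 3
((h(-32) - 1375) + 65) - 14 = ((3 - 1375) + 65) - 14 = (-1372 + 65) - 14 = -1307 - 14 = -1321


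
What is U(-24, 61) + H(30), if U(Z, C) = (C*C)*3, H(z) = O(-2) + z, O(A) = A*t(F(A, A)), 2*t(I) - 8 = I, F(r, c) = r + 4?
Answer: 11183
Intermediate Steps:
F(r, c) = 4 + r
t(I) = 4 + I/2
O(A) = A*(6 + A/2) (O(A) = A*(4 + (4 + A)/2) = A*(4 + (2 + A/2)) = A*(6 + A/2))
H(z) = -10 + z (H(z) = (1/2)*(-2)*(12 - 2) + z = (1/2)*(-2)*10 + z = -10 + z)
U(Z, C) = 3*C**2 (U(Z, C) = C**2*3 = 3*C**2)
U(-24, 61) + H(30) = 3*61**2 + (-10 + 30) = 3*3721 + 20 = 11163 + 20 = 11183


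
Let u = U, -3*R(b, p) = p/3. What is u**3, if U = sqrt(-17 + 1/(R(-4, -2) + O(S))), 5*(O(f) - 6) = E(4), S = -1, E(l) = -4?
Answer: -4103*I*sqrt(250283)/29768 ≈ -68.955*I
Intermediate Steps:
O(f) = 26/5 (O(f) = 6 + (1/5)*(-4) = 6 - 4/5 = 26/5)
R(b, p) = -p/9 (R(b, p) = -p/(3*3) = -p/9)
U = I*sqrt(250283)/122 (U = sqrt(-17 + 1/(-1/9*(-2) + 26/5)) = sqrt(-17 + 1/(2/9 + 26/5)) = sqrt(-17 + 1/(244/45)) = sqrt(-17 + 45/244) = sqrt(-4103/244) = I*sqrt(250283)/122 ≈ 4.1007*I)
u = I*sqrt(250283)/122 ≈ 4.1007*I
u**3 = (I*sqrt(250283)/122)**3 = -4103*I*sqrt(250283)/29768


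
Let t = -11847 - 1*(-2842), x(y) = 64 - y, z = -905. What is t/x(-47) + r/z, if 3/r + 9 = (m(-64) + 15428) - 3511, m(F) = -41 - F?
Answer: -32410661036/399509535 ≈ -81.126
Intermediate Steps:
t = -9005 (t = -11847 + 2842 = -9005)
r = 1/3977 (r = 3/(-9 + (((-41 - 1*(-64)) + 15428) - 3511)) = 3/(-9 + (((-41 + 64) + 15428) - 3511)) = 3/(-9 + ((23 + 15428) - 3511)) = 3/(-9 + (15451 - 3511)) = 3/(-9 + 11940) = 3/11931 = 3*(1/11931) = 1/3977 ≈ 0.00025145)
t/x(-47) + r/z = -9005/(64 - 1*(-47)) + (1/3977)/(-905) = -9005/(64 + 47) + (1/3977)*(-1/905) = -9005/111 - 1/3599185 = -32410661036/399509535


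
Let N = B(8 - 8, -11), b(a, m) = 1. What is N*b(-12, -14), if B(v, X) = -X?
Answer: 11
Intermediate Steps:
N = 11 (N = -1*(-11) = 11)
N*b(-12, -14) = 11*1 = 11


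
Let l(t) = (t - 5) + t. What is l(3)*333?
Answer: 333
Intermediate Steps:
l(t) = -5 + 2*t (l(t) = (-5 + t) + t = -5 + 2*t)
l(3)*333 = (-5 + 2*3)*333 = (-5 + 6)*333 = 1*333 = 333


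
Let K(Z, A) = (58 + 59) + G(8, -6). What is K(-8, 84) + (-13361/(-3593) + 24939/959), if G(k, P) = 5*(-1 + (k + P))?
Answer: 522792840/3445687 ≈ 151.72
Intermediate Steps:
G(k, P) = -5 + 5*P + 5*k (G(k, P) = 5*(-1 + (P + k)) = 5*(-1 + P + k) = -5 + 5*P + 5*k)
K(Z, A) = 122 (K(Z, A) = (58 + 59) + (-5 + 5*(-6) + 5*8) = 117 + (-5 - 30 + 40) = 117 + 5 = 122)
K(-8, 84) + (-13361/(-3593) + 24939/959) = 122 + (-13361/(-3593) + 24939/959) = 122 + (-13361*(-1/3593) + 24939*(1/959)) = 122 + (13361/3593 + 24939/959) = 122 + 102419026/3445687 = 522792840/3445687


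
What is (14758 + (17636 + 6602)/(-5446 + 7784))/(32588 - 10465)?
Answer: 17264221/25861787 ≈ 0.66756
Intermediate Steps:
(14758 + (17636 + 6602)/(-5446 + 7784))/(32588 - 10465) = (14758 + 24238/2338)/22123 = (14758 + 24238*(1/2338))*(1/22123) = (14758 + 12119/1169)*(1/22123) = (17264221/1169)*(1/22123) = 17264221/25861787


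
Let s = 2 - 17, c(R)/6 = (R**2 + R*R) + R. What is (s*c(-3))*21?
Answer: -28350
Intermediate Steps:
c(R) = 6*R + 12*R**2 (c(R) = 6*((R**2 + R*R) + R) = 6*((R**2 + R**2) + R) = 6*(2*R**2 + R) = 6*(R + 2*R**2) = 6*R + 12*R**2)
s = -15
(s*c(-3))*21 = -90*(-3)*(1 + 2*(-3))*21 = -90*(-3)*(1 - 6)*21 = -90*(-3)*(-5)*21 = -15*90*21 = -1350*21 = -28350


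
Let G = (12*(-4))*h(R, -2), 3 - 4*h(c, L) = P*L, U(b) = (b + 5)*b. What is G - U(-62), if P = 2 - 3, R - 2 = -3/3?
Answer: -3546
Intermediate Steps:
U(b) = b*(5 + b) (U(b) = (5 + b)*b = b*(5 + b))
R = 1 (R = 2 - 3/3 = 2 - 3*1/3 = 2 - 1 = 1)
P = -1
h(c, L) = 3/4 + L/4 (h(c, L) = 3/4 - (-1)*L/4 = 3/4 + L/4)
G = -12 (G = (12*(-4))*(3/4 + (1/4)*(-2)) = -48*(3/4 - 1/2) = -48*1/4 = -12)
G - U(-62) = -12 - (-62)*(5 - 62) = -12 - (-62)*(-57) = -12 - 1*3534 = -12 - 3534 = -3546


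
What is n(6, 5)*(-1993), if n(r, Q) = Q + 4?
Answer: -17937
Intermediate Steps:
n(r, Q) = 4 + Q
n(6, 5)*(-1993) = (4 + 5)*(-1993) = 9*(-1993) = -17937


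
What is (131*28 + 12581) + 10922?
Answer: 27171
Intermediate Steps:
(131*28 + 12581) + 10922 = (3668 + 12581) + 10922 = 16249 + 10922 = 27171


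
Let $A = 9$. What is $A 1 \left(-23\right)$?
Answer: $-207$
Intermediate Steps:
$A 1 \left(-23\right) = 9 \cdot 1 \left(-23\right) = 9 \left(-23\right) = -207$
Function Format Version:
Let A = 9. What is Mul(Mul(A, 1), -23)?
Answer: -207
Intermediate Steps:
Mul(Mul(A, 1), -23) = Mul(Mul(9, 1), -23) = Mul(9, -23) = -207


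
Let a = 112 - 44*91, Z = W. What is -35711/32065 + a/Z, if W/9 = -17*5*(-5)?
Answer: -52278311/24529725 ≈ -2.1312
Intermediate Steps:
W = 3825 (W = 9*(-17*5*(-5)) = 9*(-85*(-5)) = 9*425 = 3825)
Z = 3825
a = -3892 (a = 112 - 4004 = -3892)
-35711/32065 + a/Z = -35711/32065 - 3892/3825 = -52278311/24529725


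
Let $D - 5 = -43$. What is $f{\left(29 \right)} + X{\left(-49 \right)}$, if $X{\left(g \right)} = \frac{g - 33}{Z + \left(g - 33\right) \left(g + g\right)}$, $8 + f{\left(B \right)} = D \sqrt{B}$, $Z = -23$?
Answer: $- \frac{64186}{8013} - 38 \sqrt{29} \approx -212.65$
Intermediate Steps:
$D = -38$ ($D = 5 - 43 = -38$)
$f{\left(B \right)} = -8 - 38 \sqrt{B}$
$X{\left(g \right)} = \frac{-33 + g}{-23 + 2 g \left(-33 + g\right)}$ ($X{\left(g \right)} = \frac{g - 33}{-23 + \left(g - 33\right) \left(g + g\right)} = \frac{-33 + g}{-23 + \left(-33 + g\right) 2 g} = \frac{-33 + g}{-23 + 2 g \left(-33 + g\right)}$)
$f{\left(29 \right)} + X{\left(-49 \right)} = \left(-8 - 38 \sqrt{29}\right) + \frac{33 - -49}{23 - 2 \left(-49\right)^{2} + 66 \left(-49\right)} = \left(-8 - 38 \sqrt{29}\right) + \frac{33 + 49}{23 - 4802 - 3234} = \left(-8 - 38 \sqrt{29}\right) + \frac{1}{23 - 4802 - 3234} \cdot 82 = \left(-8 - 38 \sqrt{29}\right) + \frac{1}{-8013} \cdot 82 = \left(-8 - 38 \sqrt{29}\right) - \frac{82}{8013} = - \frac{64186}{8013} - 38 \sqrt{29}$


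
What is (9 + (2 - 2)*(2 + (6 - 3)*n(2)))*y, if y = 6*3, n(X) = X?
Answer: 162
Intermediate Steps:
y = 18
(9 + (2 - 2)*(2 + (6 - 3)*n(2)))*y = (9 + (2 - 2)*(2 + (6 - 3)*2))*18 = (9 + 0*(2 + 3*2))*18 = (9 + 0*(2 + 6))*18 = (9 + 0*8)*18 = (9 + 0)*18 = 9*18 = 162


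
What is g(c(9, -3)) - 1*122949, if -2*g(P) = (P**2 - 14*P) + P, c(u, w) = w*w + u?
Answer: -122994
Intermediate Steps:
c(u, w) = u + w**2 (c(u, w) = w**2 + u = u + w**2)
g(P) = -P**2/2 + 13*P/2 (g(P) = -((P**2 - 14*P) + P)/2 = -(P**2 - 13*P)/2 = -P**2/2 + 13*P/2)
g(c(9, -3)) - 1*122949 = (9 + (-3)**2)*(13 - (9 + (-3)**2))/2 - 1*122949 = (9 + 9)*(13 - (9 + 9))/2 - 122949 = (1/2)*18*(13 - 1*18) - 122949 = (1/2)*18*(13 - 18) - 122949 = (1/2)*18*(-5) - 122949 = -45 - 122949 = -122994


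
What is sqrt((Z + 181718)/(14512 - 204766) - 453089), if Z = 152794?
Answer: I*sqrt(455564942333777)/31709 ≈ 673.12*I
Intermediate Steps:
sqrt((Z + 181718)/(14512 - 204766) - 453089) = sqrt((152794 + 181718)/(14512 - 204766) - 453089) = sqrt(334512/(-190254) - 453089) = sqrt(334512*(-1/190254) - 453089) = sqrt(-55752/31709 - 453089) = sqrt(-14367054853/31709) = I*sqrt(455564942333777)/31709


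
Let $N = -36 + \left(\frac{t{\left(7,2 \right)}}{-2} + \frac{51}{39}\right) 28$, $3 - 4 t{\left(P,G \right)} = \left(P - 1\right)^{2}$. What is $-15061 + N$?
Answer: $- \frac{388567}{26} \approx -14945.0$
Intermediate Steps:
$t{\left(P,G \right)} = \frac{3}{4} - \frac{\left(-1 + P\right)^{2}}{4}$ ($t{\left(P,G \right)} = \frac{3}{4} - \frac{\left(P - 1\right)^{2}}{4} = \frac{3}{4} - \frac{\left(-1 + P\right)^{2}}{4}$)
$N = \frac{3019}{26}$ ($N = -36 + \left(\frac{\frac{3}{4} - \frac{\left(-1 + 7\right)^{2}}{4}}{-2} + \frac{51}{39}\right) 28 = -36 + \left(\left(\frac{3}{4} - \frac{6^{2}}{4}\right) \left(- \frac{1}{2}\right) + 51 \cdot \frac{1}{39}\right) 28 = -36 + \left(\left(\frac{3}{4} - 9\right) \left(- \frac{1}{2}\right) + \frac{17}{13}\right) 28 = -36 + \left(\left(- \frac{33}{4}\right) \left(- \frac{1}{2}\right) + \frac{17}{13}\right) 28 = -36 + \left(\frac{33}{8} + \frac{17}{13}\right) 28 = -36 + \frac{565}{104} \cdot 28 = -36 + \frac{3955}{26} = \frac{3019}{26} \approx 116.12$)
$-15061 + N = -15061 + \frac{3019}{26} = - \frac{388567}{26}$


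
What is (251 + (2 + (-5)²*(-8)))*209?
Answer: 11077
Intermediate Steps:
(251 + (2 + (-5)²*(-8)))*209 = (251 + (2 + 25*(-8)))*209 = (251 + (2 - 200))*209 = (251 - 198)*209 = 53*209 = 11077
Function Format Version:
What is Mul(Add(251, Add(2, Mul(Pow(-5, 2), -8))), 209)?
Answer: 11077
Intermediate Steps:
Mul(Add(251, Add(2, Mul(Pow(-5, 2), -8))), 209) = Mul(Add(251, Add(2, Mul(25, -8))), 209) = Mul(Add(251, Add(2, -200)), 209) = Mul(Add(251, -198), 209) = Mul(53, 209) = 11077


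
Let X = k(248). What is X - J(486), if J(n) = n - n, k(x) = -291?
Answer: -291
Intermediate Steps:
J(n) = 0
X = -291
X - J(486) = -291 - 1*0 = -291 + 0 = -291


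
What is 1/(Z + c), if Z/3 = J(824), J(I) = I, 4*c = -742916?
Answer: -1/183257 ≈ -5.4568e-6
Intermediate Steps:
c = -185729 (c = (¼)*(-742916) = -185729)
Z = 2472 (Z = 3*824 = 2472)
1/(Z + c) = 1/(2472 - 185729) = 1/(-183257) = -1/183257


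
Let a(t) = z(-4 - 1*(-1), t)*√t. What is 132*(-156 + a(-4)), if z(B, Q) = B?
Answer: -20592 - 792*I ≈ -20592.0 - 792.0*I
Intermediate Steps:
a(t) = -3*√t (a(t) = (-4 - 1*(-1))*√t = (-4 + 1)*√t = -3*√t)
132*(-156 + a(-4)) = 132*(-156 - 6*I) = -20592 - 792*I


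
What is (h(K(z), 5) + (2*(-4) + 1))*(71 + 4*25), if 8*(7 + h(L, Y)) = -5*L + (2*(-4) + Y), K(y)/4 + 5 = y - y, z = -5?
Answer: -2565/8 ≈ -320.63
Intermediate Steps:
K(y) = -20 (K(y) = -20 + 4*(y - y) = -20 + 4*0 = -20 + 0 = -20)
h(L, Y) = -8 - 5*L/8 + Y/8 (h(L, Y) = -7 + (-5*L + (2*(-4) + Y))/8 = -7 + (-5*L + (-8 + Y))/8 = -7 + (-8 + Y - 5*L)/8 = -7 + (-1 - 5*L/8 + Y/8) = -8 - 5*L/8 + Y/8)
(h(K(z), 5) + (2*(-4) + 1))*(71 + 4*25) = ((-8 - 5/8*(-20) + (1/8)*5) + (2*(-4) + 1))*(71 + 4*25) = ((-8 + 25/2 + 5/8) + (-8 + 1))*(71 + 100) = (41/8 - 7)*171 = -15/8*171 = -2565/8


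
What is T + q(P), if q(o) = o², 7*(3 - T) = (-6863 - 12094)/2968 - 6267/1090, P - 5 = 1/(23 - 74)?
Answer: 869924545073/29450914920 ≈ 29.538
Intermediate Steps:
P = 254/51 (P = 5 + 1/(23 - 74) = 5 + 1/(-51) = 5 - 1/51 = 254/51 ≈ 4.9804)
T = 53600553/11322920 (T = 3 - ((-6863 - 12094)/2968 - 6267/1090)/7 = 3 - (-18957*1/2968 - 6267*1/1090)/7 = 3 - (-18957/2968 - 6267/1090)/7 = 3 - ⅐*(-19631793/1617560) = 3 + 19631793/11322920 = 53600553/11322920 ≈ 4.7338)
T + q(P) = 53600553/11322920 + (254/51)² = 53600553/11322920 + 64516/2601 = 869924545073/29450914920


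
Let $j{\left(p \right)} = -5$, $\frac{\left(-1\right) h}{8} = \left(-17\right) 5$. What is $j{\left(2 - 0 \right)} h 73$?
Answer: $-248200$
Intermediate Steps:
$h = 680$ ($h = - 8 \left(\left(-17\right) 5\right) = \left(-8\right) \left(-85\right) = 680$)
$j{\left(2 - 0 \right)} h 73 = \left(-5\right) 680 \cdot 73 = \left(-3400\right) 73 = -248200$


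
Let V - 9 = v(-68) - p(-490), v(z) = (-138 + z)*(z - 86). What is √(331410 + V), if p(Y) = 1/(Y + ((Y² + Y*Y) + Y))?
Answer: √425492074782255/34230 ≈ 602.61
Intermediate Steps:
v(z) = (-138 + z)*(-86 + z)
p(Y) = 1/(2*Y + 2*Y²) (p(Y) = 1/(Y + ((Y² + Y²) + Y)) = 1/(Y + (2*Y² + Y)) = 1/(Y + (Y + 2*Y²)) = 1/(2*Y + 2*Y²))
V = 15207088259/479220 (V = 9 + ((11868 + (-68)² - 224*(-68)) - 1/(2*(-490)*(1 - 490))) = 9 + ((11868 + 4624 + 15232) - (-1)/(2*490*(-489))) = 9 + (31724 - (-1)*(-1)/(2*490*489)) = 9 + (31724 - 1*1/479220) = 9 + (31724 - 1/479220) = 9 + 15202775279/479220 = 15207088259/479220 ≈ 31733.)
√(331410 + V) = √(331410 + 15207088259/479220) = √(174025388459/479220) = √425492074782255/34230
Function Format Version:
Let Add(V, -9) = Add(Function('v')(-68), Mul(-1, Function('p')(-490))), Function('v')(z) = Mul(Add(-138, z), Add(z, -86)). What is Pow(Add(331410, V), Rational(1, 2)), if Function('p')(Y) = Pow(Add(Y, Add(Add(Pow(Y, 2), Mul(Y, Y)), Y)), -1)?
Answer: Mul(Rational(1, 34230), Pow(425492074782255, Rational(1, 2))) ≈ 602.61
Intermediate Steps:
Function('v')(z) = Mul(Add(-138, z), Add(-86, z))
Function('p')(Y) = Pow(Add(Mul(2, Y), Mul(2, Pow(Y, 2))), -1) (Function('p')(Y) = Pow(Add(Y, Add(Add(Pow(Y, 2), Pow(Y, 2)), Y)), -1) = Pow(Add(Y, Add(Mul(2, Pow(Y, 2)), Y)), -1) = Pow(Add(Y, Add(Y, Mul(2, Pow(Y, 2)))), -1) = Pow(Add(Mul(2, Y), Mul(2, Pow(Y, 2))), -1))
V = Rational(15207088259, 479220) (V = Add(9, Add(Add(11868, Pow(-68, 2), Mul(-224, -68)), Mul(-1, Mul(Rational(1, 2), Pow(-490, -1), Pow(Add(1, -490), -1))))) = Add(9, Add(Add(11868, 4624, 15232), Mul(-1, Mul(Rational(1, 2), Rational(-1, 490), Pow(-489, -1))))) = Add(9, Add(31724, Mul(-1, Mul(Rational(1, 2), Rational(-1, 490), Rational(-1, 489))))) = Add(9, Add(31724, Mul(-1, Rational(1, 479220)))) = Add(9, Add(31724, Rational(-1, 479220))) = Add(9, Rational(15202775279, 479220)) = Rational(15207088259, 479220) ≈ 31733.)
Pow(Add(331410, V), Rational(1, 2)) = Pow(Add(331410, Rational(15207088259, 479220)), Rational(1, 2)) = Pow(Rational(174025388459, 479220), Rational(1, 2)) = Mul(Rational(1, 34230), Pow(425492074782255, Rational(1, 2)))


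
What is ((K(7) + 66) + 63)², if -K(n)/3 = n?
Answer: 11664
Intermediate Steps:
K(n) = -3*n
((K(7) + 66) + 63)² = ((-3*7 + 66) + 63)² = ((-21 + 66) + 63)² = (45 + 63)² = 108² = 11664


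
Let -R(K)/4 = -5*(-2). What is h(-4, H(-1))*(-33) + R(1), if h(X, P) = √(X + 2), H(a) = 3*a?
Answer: -40 - 33*I*√2 ≈ -40.0 - 46.669*I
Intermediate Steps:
R(K) = -40 (R(K) = -(-20)*(-2) = -4*10 = -40)
h(X, P) = √(2 + X)
h(-4, H(-1))*(-33) + R(1) = √(2 - 4)*(-33) - 40 = √(-2)*(-33) - 40 = (I*√2)*(-33) - 40 = -33*I*√2 - 40 = -40 - 33*I*√2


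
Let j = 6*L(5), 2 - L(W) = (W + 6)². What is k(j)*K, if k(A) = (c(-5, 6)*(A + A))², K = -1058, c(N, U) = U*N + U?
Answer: -1242695043072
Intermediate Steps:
c(N, U) = U + N*U (c(N, U) = N*U + U = U + N*U)
L(W) = 2 - (6 + W)² (L(W) = 2 - (W + 6)² = 2 - (6 + W)²)
j = -714 (j = 6*(2 - (6 + 5)²) = 6*(2 - 1*11²) = 6*(2 - 1*121) = 6*(2 - 121) = 6*(-119) = -714)
k(A) = 2304*A² (k(A) = ((6*(1 - 5))*(A + A))² = ((6*(-4))*(2*A))² = (-48*A)² = 2304*A²)
k(j)*K = (2304*(-714)²)*(-1058) = (2304*509796)*(-1058) = 1174569984*(-1058) = -1242695043072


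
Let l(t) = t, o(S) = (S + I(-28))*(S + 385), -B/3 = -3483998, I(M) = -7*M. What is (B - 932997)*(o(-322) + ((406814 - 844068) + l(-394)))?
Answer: -4241531797242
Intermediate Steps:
B = 10451994 (B = -3*(-3483998) = 10451994)
o(S) = (196 + S)*(385 + S) (o(S) = (S - 7*(-28))*(S + 385) = (S + 196)*(385 + S) = (196 + S)*(385 + S))
(B - 932997)*(o(-322) + ((406814 - 844068) + l(-394))) = (10451994 - 932997)*((75460 + (-322)² + 581*(-322)) + ((406814 - 844068) - 394)) = 9518997*((75460 + 103684 - 187082) + (-437254 - 394)) = 9518997*(-7938 - 437648) = 9518997*(-445586) = -4241531797242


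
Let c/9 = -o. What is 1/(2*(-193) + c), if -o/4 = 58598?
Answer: 1/2109142 ≈ 4.7413e-7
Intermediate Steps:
o = -234392 (o = -4*58598 = -234392)
c = 2109528 (c = 9*(-1*(-234392)) = 9*234392 = 2109528)
1/(2*(-193) + c) = 1/(2*(-193) + 2109528) = 1/(-386 + 2109528) = 1/2109142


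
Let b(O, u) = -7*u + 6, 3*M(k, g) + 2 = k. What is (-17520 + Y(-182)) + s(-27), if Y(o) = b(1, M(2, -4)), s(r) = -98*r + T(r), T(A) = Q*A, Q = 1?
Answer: -14895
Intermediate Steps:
M(k, g) = -⅔ + k/3
b(O, u) = 6 - 7*u
T(A) = A (T(A) = 1*A = A)
s(r) = -97*r (s(r) = -98*r + r = -97*r)
Y(o) = 6 (Y(o) = 6 - 7*(-⅔ + (⅓)*2) = 6 - 7*(-⅔ + ⅔) = 6 - 7*0 = 6 + 0 = 6)
(-17520 + Y(-182)) + s(-27) = (-17520 + 6) - 97*(-27) = -17514 + 2619 = -14895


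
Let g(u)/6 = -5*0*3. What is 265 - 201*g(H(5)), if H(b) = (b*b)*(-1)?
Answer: 265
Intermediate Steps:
H(b) = -b² (H(b) = b²*(-1) = -b²)
g(u) = 0 (g(u) = 6*(-5*0*3) = 6*(0*3) = 6*0 = 0)
265 - 201*g(H(5)) = 265 - 201*0 = 265 + 0 = 265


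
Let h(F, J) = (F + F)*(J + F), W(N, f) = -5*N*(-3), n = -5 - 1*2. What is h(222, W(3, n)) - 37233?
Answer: 81315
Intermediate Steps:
n = -7 (n = -5 - 2 = -7)
W(N, f) = 15*N
h(F, J) = 2*F*(F + J) (h(F, J) = (2*F)*(F + J) = 2*F*(F + J))
h(222, W(3, n)) - 37233 = 2*222*(222 + 15*3) - 37233 = 2*222*(222 + 45) - 37233 = 2*222*267 - 37233 = 118548 - 37233 = 81315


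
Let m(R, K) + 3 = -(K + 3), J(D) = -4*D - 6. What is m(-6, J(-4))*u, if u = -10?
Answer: 160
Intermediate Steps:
J(D) = -6 - 4*D
m(R, K) = -6 - K (m(R, K) = -3 - (K + 3) = -3 - (3 + K) = -3 + (-3 - K) = -6 - K)
m(-6, J(-4))*u = (-6 - (-6 - 4*(-4)))*(-10) = (-6 - (-6 + 16))*(-10) = (-6 - 1*10)*(-10) = (-6 - 10)*(-10) = -16*(-10) = 160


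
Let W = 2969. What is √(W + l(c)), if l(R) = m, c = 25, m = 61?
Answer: √3030 ≈ 55.045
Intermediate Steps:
l(R) = 61
√(W + l(c)) = √(2969 + 61) = √3030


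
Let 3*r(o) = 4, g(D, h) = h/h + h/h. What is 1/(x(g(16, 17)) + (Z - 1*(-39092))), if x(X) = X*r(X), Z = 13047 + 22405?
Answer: 3/223640 ≈ 1.3414e-5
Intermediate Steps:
Z = 35452
g(D, h) = 2 (g(D, h) = 1 + 1 = 2)
r(o) = 4/3 (r(o) = (1/3)*4 = 4/3)
x(X) = 4*X/3 (x(X) = X*(4/3) = 4*X/3)
1/(x(g(16, 17)) + (Z - 1*(-39092))) = 1/((4/3)*2 + (35452 - 1*(-39092))) = 1/(8/3 + (35452 + 39092)) = 1/(8/3 + 74544) = 1/(223640/3) = 3/223640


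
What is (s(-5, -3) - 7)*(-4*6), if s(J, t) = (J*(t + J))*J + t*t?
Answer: 4752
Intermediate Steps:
s(J, t) = t² + J²*(J + t) (s(J, t) = (J*(J + t))*J + t² = J²*(J + t) + t² = t² + J²*(J + t))
(s(-5, -3) - 7)*(-4*6) = (((-5)³ + (-3)² - 3*(-5)²) - 7)*(-4*6) = ((-125 + 9 - 3*25) - 7)*(-24) = ((-125 + 9 - 75) - 7)*(-24) = (-191 - 7)*(-24) = -198*(-24) = 4752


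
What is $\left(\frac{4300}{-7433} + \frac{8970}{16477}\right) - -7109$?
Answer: $\frac{870660225879}{122473541} \approx 7109.0$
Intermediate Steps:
$\left(\frac{4300}{-7433} + \frac{8970}{16477}\right) - -7109 = \left(4300 \left(- \frac{1}{7433}\right) + 8970 \cdot \frac{1}{16477}\right) + 7109 = \left(- \frac{4300}{7433} + \frac{8970}{16477}\right) + 7109 = - \frac{4177090}{122473541} + 7109 = \frac{870660225879}{122473541}$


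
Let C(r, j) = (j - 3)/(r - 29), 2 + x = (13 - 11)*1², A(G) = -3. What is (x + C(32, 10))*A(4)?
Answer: -7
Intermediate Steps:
x = 0 (x = -2 + (13 - 11)*1² = -2 + 2*1 = -2 + 2 = 0)
C(r, j) = (-3 + j)/(-29 + r)
(x + C(32, 10))*A(4) = (0 + (-3 + 10)/(-29 + 32))*(-3) = (0 + 7/3)*(-3) = (7/3)*(-3) = -7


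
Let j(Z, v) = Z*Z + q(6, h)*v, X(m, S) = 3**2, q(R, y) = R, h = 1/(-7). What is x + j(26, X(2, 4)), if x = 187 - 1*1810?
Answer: -893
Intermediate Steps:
h = -1/7 ≈ -0.14286
X(m, S) = 9
j(Z, v) = Z**2 + 6*v (j(Z, v) = Z*Z + 6*v = Z**2 + 6*v)
x = -1623 (x = 187 - 1810 = -1623)
x + j(26, X(2, 4)) = -1623 + (26**2 + 6*9) = -1623 + (676 + 54) = -1623 + 730 = -893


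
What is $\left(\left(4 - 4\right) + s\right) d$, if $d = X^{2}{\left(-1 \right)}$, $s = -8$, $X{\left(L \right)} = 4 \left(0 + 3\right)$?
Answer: $-1152$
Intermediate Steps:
$X{\left(L \right)} = 12$ ($X{\left(L \right)} = 4 \cdot 3 = 12$)
$d = 144$ ($d = 12^{2} = 144$)
$\left(\left(4 - 4\right) + s\right) d = \left(\left(4 - 4\right) - 8\right) 144 = \left(0 - 8\right) 144 = \left(-8\right) 144 = -1152$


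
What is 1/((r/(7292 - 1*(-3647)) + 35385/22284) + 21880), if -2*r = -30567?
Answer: 81254892/1778099588303 ≈ 4.5698e-5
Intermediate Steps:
r = 30567/2 (r = -½*(-30567) = 30567/2 ≈ 15284.)
1/((r/(7292 - 1*(-3647)) + 35385/22284) + 21880) = 1/((30567/(2*(7292 - 1*(-3647))) + 35385/22284) + 21880) = 1/((30567/(2*(7292 + 3647)) + 35385*(1/22284)) + 21880) = 1/(((30567/2)/10939 + 11795/7428) + 21880) = 1/(((30567/2)*(1/10939) + 11795/7428) + 21880) = 1/((30567/21878 + 11795/7428) + 21880) = 1/(242551343/81254892 + 21880) = 1/(1778099588303/81254892) = 81254892/1778099588303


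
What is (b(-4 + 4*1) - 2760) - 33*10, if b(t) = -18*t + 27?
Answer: -3063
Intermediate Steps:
b(t) = 27 - 18*t
(b(-4 + 4*1) - 2760) - 33*10 = ((27 - 18*(-4 + 4*1)) - 2760) - 33*10 = ((27 - 18*(-4 + 4)) - 2760) - 330 = ((27 - 18*0) - 2760) - 330 = ((27 + 0) - 2760) - 330 = (27 - 2760) - 330 = -2733 - 330 = -3063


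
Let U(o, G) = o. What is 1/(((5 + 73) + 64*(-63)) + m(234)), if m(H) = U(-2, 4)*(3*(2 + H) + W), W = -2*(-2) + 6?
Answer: -1/5390 ≈ -0.00018553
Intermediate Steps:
W = 10 (W = 4 + 6 = 10)
m(H) = -32 - 6*H (m(H) = -2*(3*(2 + H) + 10) = -2*((6 + 3*H) + 10) = -2*(16 + 3*H) = -32 - 6*H)
1/(((5 + 73) + 64*(-63)) + m(234)) = 1/(((5 + 73) + 64*(-63)) + (-32 - 6*234)) = 1/((78 - 4032) + (-32 - 1404)) = 1/(-3954 - 1436) = 1/(-5390) = -1/5390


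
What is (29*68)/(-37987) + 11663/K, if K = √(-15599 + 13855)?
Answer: -1972/37987 - 107*I*√109/4 ≈ -0.051912 - 279.28*I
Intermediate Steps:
K = 4*I*√109 (K = √(-1744) = 4*I*√109 ≈ 41.761*I)
(29*68)/(-37987) + 11663/K = (29*68)/(-37987) + 11663/((4*I*√109)) = 1972*(-1/37987) + 11663*(-I*√109/436) = -1972/37987 - 107*I*√109/4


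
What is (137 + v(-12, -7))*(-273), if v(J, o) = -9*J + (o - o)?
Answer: -66885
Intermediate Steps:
v(J, o) = -9*J (v(J, o) = -9*J + 0 = -9*J)
(137 + v(-12, -7))*(-273) = (137 - 9*(-12))*(-273) = (137 + 108)*(-273) = 245*(-273) = -66885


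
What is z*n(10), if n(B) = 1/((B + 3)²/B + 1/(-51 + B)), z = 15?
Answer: 6150/6919 ≈ 0.88886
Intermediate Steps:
n(B) = 1/(1/(-51 + B) + (3 + B)²/B) (n(B) = 1/((3 + B)²/B + 1/(-51 + B)) = 1/(1/(-51 + B) + (3 + B)²/B))
z*n(10) = 15*(10*(-51 + 10)/(-459 + 10³ - 296*10 - 45*10²)) = 15*(10*(-41)/(-459 + 1000 - 2960 - 45*100)) = 15*(10*(-41)/(-459 + 1000 - 2960 - 4500)) = 15*(10*(-41)/(-6919)) = 15*(10*(-1/6919)*(-41)) = 15*(410/6919) = 6150/6919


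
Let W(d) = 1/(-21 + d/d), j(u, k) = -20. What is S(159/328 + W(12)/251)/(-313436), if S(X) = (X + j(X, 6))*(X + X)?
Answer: 1602353498031/26555471675132800 ≈ 6.0340e-5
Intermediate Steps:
W(d) = -1/20 (W(d) = 1/(-21 + 1) = 1/(-20) = -1/20)
S(X) = 2*X*(-20 + X) (S(X) = (X - 20)*(X + X) = (-20 + X)*(2*X) = 2*X*(-20 + X))
S(159/328 + W(12)/251)/(-313436) = (2*(159/328 - 1/20/251)*(-20 + (159/328 - 1/20/251)))/(-313436) = (2*(159*(1/328) - 1/20*1/251)*(-20 + (159*(1/328) - 1/20*1/251)))*(-1/313436) = (2*(159/328 - 1/5020)*(-20 + (159/328 - 1/5020)))*(-1/313436) = (2*(199463/411640)*(-20 + 199463/411640))*(-1/313436) = (2*(199463/411640)*(-8033337/411640))*(-1/313436) = -1602353498031/84723744800*(-1/313436) = 1602353498031/26555471675132800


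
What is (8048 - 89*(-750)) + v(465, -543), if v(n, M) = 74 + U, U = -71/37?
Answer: 2770193/37 ≈ 74870.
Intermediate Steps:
U = -71/37 (U = -71*1/37 = -71/37 ≈ -1.9189)
v(n, M) = 2667/37 (v(n, M) = 74 - 71/37 = 2667/37)
(8048 - 89*(-750)) + v(465, -543) = (8048 - 89*(-750)) + 2667/37 = (8048 + 66750) + 2667/37 = 74798 + 2667/37 = 2770193/37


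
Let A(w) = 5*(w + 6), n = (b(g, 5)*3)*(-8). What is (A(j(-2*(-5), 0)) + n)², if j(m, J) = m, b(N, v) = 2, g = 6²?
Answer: 1024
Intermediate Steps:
g = 36
n = -48 (n = (2*3)*(-8) = 6*(-8) = -48)
A(w) = 30 + 5*w (A(w) = 5*(6 + w) = 30 + 5*w)
(A(j(-2*(-5), 0)) + n)² = ((30 + 5*(-2*(-5))) - 48)² = ((30 + 5*10) - 48)² = ((30 + 50) - 48)² = (80 - 48)² = 32² = 1024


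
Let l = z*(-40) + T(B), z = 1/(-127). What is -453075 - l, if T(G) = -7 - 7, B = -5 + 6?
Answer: -57538787/127 ≈ -4.5306e+5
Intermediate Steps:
z = -1/127 ≈ -0.0078740
B = 1
T(G) = -14
l = -1738/127 (l = -1/127*(-40) - 14 = 40/127 - 14 = -1738/127 ≈ -13.685)
-453075 - l = -453075 - 1*(-1738/127) = -453075 + 1738/127 = -57538787/127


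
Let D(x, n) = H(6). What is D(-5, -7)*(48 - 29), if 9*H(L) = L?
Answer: 38/3 ≈ 12.667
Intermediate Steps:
H(L) = L/9
D(x, n) = ⅔ (D(x, n) = (⅑)*6 = ⅔)
D(-5, -7)*(48 - 29) = 2*(48 - 29)/3 = (⅔)*19 = 38/3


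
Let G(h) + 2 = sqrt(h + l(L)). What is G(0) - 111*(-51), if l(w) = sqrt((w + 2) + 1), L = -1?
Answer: 5659 + 2**(1/4) ≈ 5660.2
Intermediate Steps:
l(w) = sqrt(3 + w) (l(w) = sqrt((2 + w) + 1) = sqrt(3 + w))
G(h) = -2 + sqrt(h + sqrt(2)) (G(h) = -2 + sqrt(h + sqrt(3 - 1)) = -2 + sqrt(h + sqrt(2)))
G(0) - 111*(-51) = (-2 + sqrt(0 + sqrt(2))) - 111*(-51) = (-2 + sqrt(sqrt(2))) + 5661 = (-2 + 2**(1/4)) + 5661 = 5659 + 2**(1/4)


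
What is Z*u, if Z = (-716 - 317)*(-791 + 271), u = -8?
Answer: -4297280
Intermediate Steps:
Z = 537160 (Z = -1033*(-520) = 537160)
Z*u = 537160*(-8) = -4297280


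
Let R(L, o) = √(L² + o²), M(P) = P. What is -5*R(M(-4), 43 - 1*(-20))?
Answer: -5*√3985 ≈ -315.63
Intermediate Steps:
-5*R(M(-4), 43 - 1*(-20)) = -5*√((-4)² + (43 - 1*(-20))²) = -5*√(16 + (43 + 20)²) = -5*√(16 + 63²) = -5*√(16 + 3969) = -5*√3985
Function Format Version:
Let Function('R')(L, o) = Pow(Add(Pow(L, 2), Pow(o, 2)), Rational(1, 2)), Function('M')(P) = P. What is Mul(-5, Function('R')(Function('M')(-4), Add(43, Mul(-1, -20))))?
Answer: Mul(-5, Pow(3985, Rational(1, 2))) ≈ -315.63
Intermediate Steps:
Mul(-5, Function('R')(Function('M')(-4), Add(43, Mul(-1, -20)))) = Mul(-5, Pow(Add(Pow(-4, 2), Pow(Add(43, Mul(-1, -20)), 2)), Rational(1, 2))) = Mul(-5, Pow(Add(16, Pow(Add(43, 20), 2)), Rational(1, 2))) = Mul(-5, Pow(Add(16, Pow(63, 2)), Rational(1, 2))) = Mul(-5, Pow(Add(16, 3969), Rational(1, 2))) = Mul(-5, Pow(3985, Rational(1, 2)))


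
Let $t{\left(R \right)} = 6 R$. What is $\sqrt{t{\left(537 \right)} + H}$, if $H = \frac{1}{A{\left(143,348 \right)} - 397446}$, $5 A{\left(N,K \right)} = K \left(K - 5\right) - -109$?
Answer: $\frac{\sqrt{11239999222661093}}{1867757} \approx 56.763$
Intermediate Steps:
$A{\left(N,K \right)} = \frac{109}{5} + \frac{K \left(-5 + K\right)}{5}$ ($A{\left(N,K \right)} = \frac{K \left(K - 5\right) - -109}{5} = \frac{K \left(-5 + K\right) + 109}{5} = \frac{109 + K \left(-5 + K\right)}{5} = \frac{109}{5} + \frac{K \left(-5 + K\right)}{5}$)
$H = - \frac{5}{1867757}$ ($H = \frac{1}{\left(\frac{109}{5} - 348 + \frac{348^{2}}{5}\right) - 397446} = \frac{1}{\left(\frac{109}{5} - 348 + \frac{1}{5} \cdot 121104\right) - 397446} = \frac{1}{\left(\frac{109}{5} - 348 + \frac{121104}{5}\right) - 397446} = \frac{1}{\frac{119473}{5} - 397446} = \frac{1}{- \frac{1867757}{5}} = - \frac{5}{1867757} \approx -2.677 \cdot 10^{-6}$)
$\sqrt{t{\left(537 \right)} + H} = \sqrt{6 \cdot 537 - \frac{5}{1867757}} = \sqrt{3222 - \frac{5}{1867757}} = \sqrt{\frac{6017913049}{1867757}} = \frac{\sqrt{11239999222661093}}{1867757}$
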